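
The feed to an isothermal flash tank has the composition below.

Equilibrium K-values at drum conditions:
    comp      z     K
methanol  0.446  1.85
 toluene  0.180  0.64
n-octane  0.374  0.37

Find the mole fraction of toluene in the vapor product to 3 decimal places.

y_toluene = 0.123

Let ψ = V/F and solve Σ zᵢ(Kᵢ−1)/(1+ψ(Kᵢ−1)) = 0.
Feasibility: ΣzᵢKᵢ = 1.079, Σzᵢ/Kᵢ = 1.533 — both > 1, two phases present.
Newton–Raphson from ψ = 0.5:
  ψ = 0.500: g = -0.1570, g' = -0.510 → ψ = 0.192
  ψ = 0.192: g = -0.0118, g' = -0.457 → ψ = 0.166
Converged at ψ = 0.166.
Compositions from xᵢ = zᵢ/(1+ψ(Kᵢ−1)), yᵢ = Kᵢxᵢ:
  methanol: x = 0.391, y = 0.723
  toluene: x = 0.191, y = 0.123
  n-octane: x = 0.418, y = 0.155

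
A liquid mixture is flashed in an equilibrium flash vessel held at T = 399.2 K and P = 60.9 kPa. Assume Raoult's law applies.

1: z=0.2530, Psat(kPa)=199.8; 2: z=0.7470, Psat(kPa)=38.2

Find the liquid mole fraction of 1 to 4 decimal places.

x_1 = 0.1405

Raoult's law: Kᵢ = Pᵢˢᵃᵗ/P = Pᵢˢᵃᵗ/60.9.
  K_1 = 199.8/60.9 = 3.280788, K_2 = 38.2/60.9 = 0.627258
Newton–Raphson from β = 0.5:
  β = 0.5000: g = -0.07262, g' = -0.4441 → β = 0.3365
  β = 0.3365: g = 0.00813, g' = -0.5570 → β = 0.3510
  β = 0.3510: g = 0.00010, g' = -0.5433 → β = 0.3512
Converged at β = 0.3512.
Compositions from xᵢ = zᵢ/(1+β(Kᵢ−1)), yᵢ = Kᵢxᵢ:
  1: x = 0.1405, y = 0.4609
  2: x = 0.8595, y = 0.5391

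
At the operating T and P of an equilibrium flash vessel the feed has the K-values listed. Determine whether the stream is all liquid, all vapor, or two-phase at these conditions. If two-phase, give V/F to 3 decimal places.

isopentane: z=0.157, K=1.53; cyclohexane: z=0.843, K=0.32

ΣzᵢKᵢ = 0.510; Σzᵢ/Kᵢ = 2.737.
Since ΣzᵢKᵢ < 1 the mixture is below its bubble point — single liquid phase.

all liquid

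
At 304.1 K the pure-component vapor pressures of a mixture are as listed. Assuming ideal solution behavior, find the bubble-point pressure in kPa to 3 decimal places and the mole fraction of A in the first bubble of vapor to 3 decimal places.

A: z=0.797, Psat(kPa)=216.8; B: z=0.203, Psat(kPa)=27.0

At the bubble point ψ → 0, so ΣzᵢKᵢ = 1 with Kᵢ = Pᵢˢᵃᵗ/P ⇒ P = ΣzᵢPᵢˢᵃᵗ.
P = 0.797·216.8 + 0.203·27.0 = 178.271 kPa
yᵢ = zᵢPᵢˢᵃᵗ/P ⇒ y_A = 0.797·216.8/178.271 = 0.969

Pbub = 178.271 kPa, y_A = 0.969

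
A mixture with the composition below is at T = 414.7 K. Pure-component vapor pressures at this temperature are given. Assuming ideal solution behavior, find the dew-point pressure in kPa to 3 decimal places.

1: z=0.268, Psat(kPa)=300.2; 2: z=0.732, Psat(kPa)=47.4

Pdew = 61.215 kPa

At the dew point ψ → 1, so Σzᵢ/Kᵢ = 1 with Kᵢ = Pᵢˢᵃᵗ/P ⇒ 1/P = Σzᵢ/Pᵢˢᵃᵗ.
1/P = 0.268/300.2 + 0.732/47.4 = 0.016336 ⇒ P = 61.215 kPa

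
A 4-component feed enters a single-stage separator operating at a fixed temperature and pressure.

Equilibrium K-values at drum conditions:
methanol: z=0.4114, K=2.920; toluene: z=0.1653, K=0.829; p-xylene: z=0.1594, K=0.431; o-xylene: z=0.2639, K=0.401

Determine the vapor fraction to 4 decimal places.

ψ = 0.5285

Iterate (Newton) starting at ψ = 0.5:
  ψ = 0.5000: g = 0.01967, g' = -0.6943 → ψ = 0.5283
  ψ = 0.5283: g = 0.00010, g' = -0.6878 → ψ = 0.5285
Converged at ψ = 0.5285.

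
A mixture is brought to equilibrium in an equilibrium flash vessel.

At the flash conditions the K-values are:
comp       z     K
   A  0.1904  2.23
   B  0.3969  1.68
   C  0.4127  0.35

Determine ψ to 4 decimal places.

Rachford–Rice: g(ψ) = Σ zᵢ(Kᵢ−1)/(1+ψ(Kᵢ−1)) = 0.
g(0) = ΣzᵢKᵢ − 1 = 0.2358 and g(1) = 1 − Σzᵢ/Kᵢ = -0.5008, so a root lies in (0, 1).
Iterate (Newton) starting at ψ = 0.32:
  ψ = 0.3200: g = 0.05100, g' = -0.5501 → ψ = 0.4127
  ψ = 0.4127: g = -0.00052, g' = -0.5643 → ψ = 0.4118
Converged at ψ = 0.4118.

ψ = 0.4118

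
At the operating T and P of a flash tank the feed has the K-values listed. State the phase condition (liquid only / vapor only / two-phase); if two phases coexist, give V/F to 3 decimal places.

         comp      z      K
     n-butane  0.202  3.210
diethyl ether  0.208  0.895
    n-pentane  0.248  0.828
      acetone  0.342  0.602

two-phase, V/F = 0.418

ΣzᵢKᵢ = 1.246; Σzᵢ/Kᵢ = 1.163.
Both exceed 1, so a two-phase solution exists.
Let ψ = V/F and solve Σ zᵢ(Kᵢ−1)/(1+ψ(Kᵢ−1)) = 0.
Newton iteration, ψ⁰ = 0.37:
  ψ = 0.370: g = 0.0177, g' = -0.384 → ψ = 0.416
  ψ = 0.416: g = 0.0007, g' = -0.357 → ψ = 0.418
Converged at ψ = 0.418.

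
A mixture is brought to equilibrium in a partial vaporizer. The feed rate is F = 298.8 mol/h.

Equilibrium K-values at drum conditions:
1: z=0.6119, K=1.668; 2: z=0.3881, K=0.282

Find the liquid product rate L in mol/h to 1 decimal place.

L = 217.8 mol/h

Rachford–Rice: g(ψ) = Σ zᵢ(Kᵢ−1)/(1+ψ(Kᵢ−1)) = 0.
Check two-phase: ΣzᵢKᵢ = 1.1301 > 1 and Σzᵢ/Kᵢ = 1.7431 > 1, so g(0) = 0.1301 > 0 and g(1) = -0.7431 < 0.
Binary case is linear: z₁(K₁−1)(1+ψ(K₂−1)) + z₂(K₂−1)(1+ψ(K₁−1)) = 0
⇒ ψ = [z₁(K₁−1)+z₂(K₂−1)] / [−(K₁−1)(K₂−1)] = 0.13009/0.47962 = 0.2712
Then V = ψ·F = 0.2712·298.8 = 81.0 mol/h and L = F − V = 217.8 mol/h.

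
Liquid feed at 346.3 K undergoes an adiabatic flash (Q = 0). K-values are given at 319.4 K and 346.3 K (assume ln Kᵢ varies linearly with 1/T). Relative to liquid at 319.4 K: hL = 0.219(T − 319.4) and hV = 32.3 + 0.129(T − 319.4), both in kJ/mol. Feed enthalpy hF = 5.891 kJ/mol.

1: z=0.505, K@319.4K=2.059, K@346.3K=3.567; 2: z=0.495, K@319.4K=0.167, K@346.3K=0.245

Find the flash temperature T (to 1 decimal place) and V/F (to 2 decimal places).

Adiabatic flash: solve Rachford–Rice at each trial T, then check hF = ψ·hV(T) + (1−ψ)·hL(T).
  T = 319.4 K: K = (2.059, 0.167), RR gives ψ = 0.139, H_out = 4.484 kJ/mol
  T = 346.3 K: K = (3.567, 0.245), RR gives ψ = 0.476, H_out = 20.115 kJ/mol
  T = 332.9 K: K = (2.743, 0.204), RR gives ψ = 0.350, H_out = 13.850 kJ/mol
  T = 326.1 K: K = (2.381, 0.185), RR gives ψ = 0.261, H_out = 9.743 kJ/mol
  T = 322.8 K: K = (2.218, 0.176), RR gives ψ = 0.206, H_out = 7.351 kJ/mol
  T = 321.1 K: K = (2.138, 0.171), RR gives ψ = 0.174, H_out = 5.977 kJ/mol
Linear interpolation between T = 319.4 (H_out = 4.484) and T = 321.1 (H_out = 5.977) on hF = 5.891 gives T ≈ 321.0 K, at which ψ = 0.17.

T = 321.0 K, V/F = 0.17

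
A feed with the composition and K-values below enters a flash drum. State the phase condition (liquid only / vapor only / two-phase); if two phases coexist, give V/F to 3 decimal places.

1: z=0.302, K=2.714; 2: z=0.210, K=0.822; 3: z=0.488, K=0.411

ΣzᵢKᵢ = 1.193; Σzᵢ/Kᵢ = 1.554.
Both exceed 1, so a two-phase solution exists.
Material balance + equilibrium reduce to Σ zᵢ(Kᵢ−1)/(1+ψ(Kᵢ−1)) = 0.
Newton–Raphson from ψ = 0.39:
  ψ = 0.390: g = -0.1031, g' = -0.612 → ψ = 0.222
  ψ = 0.222: g = 0.0057, g' = -0.697 → ψ = 0.230
Converged at ψ = 0.230.

two-phase, V/F = 0.230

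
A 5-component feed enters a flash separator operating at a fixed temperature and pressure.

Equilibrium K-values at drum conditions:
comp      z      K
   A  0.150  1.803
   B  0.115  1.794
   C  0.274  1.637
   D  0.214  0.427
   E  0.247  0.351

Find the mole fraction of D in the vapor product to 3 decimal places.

y_D = 0.105

Newton iteration, ψ⁰ = 0.5:
  ψ = 0.500: g = -0.1255, g' = -0.516 → ψ = 0.257
  ψ = 0.257: g = -0.0105, g' = -0.445 → ψ = 0.233
Converged at ψ = 0.233.
Compositions from xᵢ = zᵢ/(1+ψ(Kᵢ−1)), yᵢ = Kᵢxᵢ:
  A: x = 0.126, y = 0.228
  B: x = 0.097, y = 0.174
  C: x = 0.239, y = 0.391
  D: x = 0.247, y = 0.105
  E: x = 0.291, y = 0.102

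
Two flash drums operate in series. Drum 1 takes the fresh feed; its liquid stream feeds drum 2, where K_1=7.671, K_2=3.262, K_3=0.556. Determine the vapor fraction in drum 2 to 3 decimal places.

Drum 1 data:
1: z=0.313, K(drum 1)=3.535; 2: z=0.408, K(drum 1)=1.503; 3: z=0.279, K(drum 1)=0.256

Drum 1:
Let ψ₁ = V/F and solve Σ zᵢ(Kᵢ−1)/(1+ψ₁(Kᵢ−1)) = 0.
Feasibility: ΣzᵢKᵢ = 1.791, Σzᵢ/Kᵢ = 1.450 — both > 1, two phases present.
Newton iteration, ψ₁⁰ = 0.51:
  ψ₁ = 0.510: g = 0.1749, g' = -0.849 → ψ₁ = 0.716
  ψ₁ = 0.716: g = -0.0114, g' = -1.017 → ψ₁ = 0.705
Converged at ψ₁ = 0.705.
Drum-1 compositions:
  1: x = 0.112, y = 0.397
  2: x = 0.301, y = 0.453
  3: x = 0.586, y = 0.150
Drum-2 feed = drum-1 liquid: z₂ = (0.1123, 0.3012, 0.5864).
Drum 2:
Material balance + equilibrium reduce to Σ zᵢ(Kᵢ−1)/(1+ψ₂(Kᵢ−1)) = 0.
g(0) = ΣzᵢKᵢ − 1 = 1.170 and g(1) = 1 − Σzᵢ/Kᵢ = -0.162, so a root lies in (0, 1).
Newton iteration, ψ₂⁰ = 0.5:
  ψ₂ = 0.500: g = 0.1579, g' = -0.796 → ψ₂ = 0.698
  ψ₂ = 0.698: g = 0.0192, g' = -0.631 → ψ₂ = 0.729
Converged at ψ₂ = 0.729.
  1: x = 0.019, y = 0.147
  2: x = 0.114, y = 0.371
  3: x = 0.867, y = 0.482

V/F (drum 2) = 0.729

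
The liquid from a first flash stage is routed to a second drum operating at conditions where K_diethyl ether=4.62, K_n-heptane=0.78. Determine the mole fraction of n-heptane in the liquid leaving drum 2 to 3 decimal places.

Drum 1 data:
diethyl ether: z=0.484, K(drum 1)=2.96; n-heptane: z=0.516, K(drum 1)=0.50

Drum 1:
Let ψ₁ = V/F and solve Σ zᵢ(Kᵢ−1)/(1+ψ₁(Kᵢ−1)) = 0.
Feasibility: ΣzᵢKᵢ = 1.691, Σzᵢ/Kᵢ = 1.196 — both > 1, two phases present.
Newton iteration, ψ₁⁰ = 0.5:
  ψ₁ = 0.500: g = 0.1351, g' = -0.704 → ψ₁ = 0.692
  ψ₁ = 0.692: g = 0.0081, g' = -0.636 → ψ₁ = 0.705
Converged at ψ₁ = 0.705.
Drum-1 compositions:
  diethyl ether: x = 0.203, y = 0.602
  n-heptane: x = 0.797, y = 0.398
Drum-2 feed = drum-1 liquid: z₂ = (0.2033, 0.7967).
Drum 2:
Rachford–Rice: g(ψ₂) = Σ zᵢ(Kᵢ−1)/(1+ψ₂(Kᵢ−1)) = 0.
Check two-phase: ΣzᵢKᵢ = 1.560 > 1 and Σzᵢ/Kᵢ = 1.065 > 1, so g(0) = 0.560 > 0 and g(1) = -0.065 < 0.
Binary case is linear: z₁(K₁−1)(1+ψ₂(K₂−1)) + z₂(K₂−1)(1+ψ₂(K₁−1)) = 0
⇒ ψ₂ = [z₁(K₁−1)+z₂(K₂−1)] / [−(K₁−1)(K₂−1)] = 0.5605/0.7964 = 0.704
  diethyl ether: x = 0.057, y = 0.265
  n-heptane: x = 0.943, y = 0.735

x_n-heptane (drum 2) = 0.943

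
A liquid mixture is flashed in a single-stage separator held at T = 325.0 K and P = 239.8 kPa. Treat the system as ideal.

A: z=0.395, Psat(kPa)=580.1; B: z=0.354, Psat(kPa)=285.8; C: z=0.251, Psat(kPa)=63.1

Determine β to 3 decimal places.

β = 0.646

Raoult's law: Kᵢ = Pᵢˢᵃᵗ/P = Pᵢˢᵃᵗ/239.8.
  K_A = 580.1/239.8 = 2.41910, K_B = 285.8/239.8 = 1.19183, K_C = 63.1/239.8 = 0.26314
Let β = V/F and solve Σ zᵢ(Kᵢ−1)/(1+β(Kᵢ−1)) = 0.
Check two-phase: ΣzᵢKᵢ = 1.443 > 1 and Σzᵢ/Kᵢ = 1.414 > 1, so g(0) = 0.443 > 0 and g(1) = -0.414 < 0.
Iterate (Newton) starting at β = 0.45:
  β = 0.450: g = 0.1279, g' = -0.612 → β = 0.659
  β = 0.659: g = -0.0095, g' = -0.738 → β = 0.646
Converged at β = 0.646.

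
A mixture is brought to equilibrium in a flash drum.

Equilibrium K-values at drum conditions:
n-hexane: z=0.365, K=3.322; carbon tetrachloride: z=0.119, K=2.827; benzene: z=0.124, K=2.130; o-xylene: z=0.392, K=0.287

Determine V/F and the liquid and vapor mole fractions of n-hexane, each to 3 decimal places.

V/F = 0.647, x_n-hexane = 0.146, y_n-hexane = 0.484

Rachford–Rice: g(V/F) = Σ zᵢ(Kᵢ−1)/(1+V/F(Kᵢ−1)) = 0.
Check two-phase: ΣzᵢKᵢ = 1.926 > 1 and Σzᵢ/Kᵢ = 1.576 > 1, so g(0) = 0.926 > 0 and g(1) = -0.576 < 0.
Iterate (Newton) starting at V/F = 0.5:
  V/F = 0.500: g = 0.1610, g' = -1.076 → V/F = 0.650
  V/F = 0.650: g = -0.0026, g' = -1.140 → V/F = 0.647
Converged at V/F = 0.647.
Compositions from xᵢ = zᵢ/(1+V/F(Kᵢ−1)), yᵢ = Kᵢxᵢ:
  n-hexane: x = 0.146, y = 0.484
  carbon tetrachloride: x = 0.055, y = 0.154
  benzene: x = 0.072, y = 0.153
  o-xylene: x = 0.728, y = 0.209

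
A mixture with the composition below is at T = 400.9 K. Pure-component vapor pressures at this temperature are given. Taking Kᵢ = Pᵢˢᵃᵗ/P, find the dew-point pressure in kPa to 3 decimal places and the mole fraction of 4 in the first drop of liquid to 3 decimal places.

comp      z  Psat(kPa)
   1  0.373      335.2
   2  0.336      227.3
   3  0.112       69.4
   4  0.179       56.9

Pdew = 136.042 kPa, x_4 = 0.428

At the dew point ψ → 1, so Σzᵢ/Kᵢ = 1 with Kᵢ = Pᵢˢᵃᵗ/P ⇒ 1/P = Σzᵢ/Pᵢˢᵃᵗ.
1/P = 0.373/335.2 + 0.336/227.3 + 0.112/69.4 + 0.179/56.9 = 0.007351 ⇒ P = 136.042 kPa
xᵢ = zᵢP/Pᵢˢᵃᵗ ⇒ x_4 = 0.179·136.042/56.9 = 0.428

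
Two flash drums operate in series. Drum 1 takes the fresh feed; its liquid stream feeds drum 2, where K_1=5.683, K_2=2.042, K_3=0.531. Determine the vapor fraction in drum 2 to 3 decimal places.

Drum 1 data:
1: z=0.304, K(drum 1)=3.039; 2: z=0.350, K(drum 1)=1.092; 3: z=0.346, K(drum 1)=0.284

V/F (drum 2) = 0.751

Drum 1:
Rachford–Rice: g(ψ₁) = Σ zᵢ(Kᵢ−1)/(1+ψ₁(Kᵢ−1)) = 0.
Feasibility: ΣzᵢKᵢ = 1.404, Σzᵢ/Kᵢ = 1.639 — both > 1, two phases present.
Iterate (Newton) starting at ψ₁ = 0.56:
  ψ₁ = 0.560: g = -0.0935, g' = -0.772 → ψ₁ = 0.439
  ψ₁ = 0.439: g = -0.0032, g' = -0.732 → ψ₁ = 0.435
Converged at ψ₁ = 0.435.
Drum-1 compositions:
  1: x = 0.161, y = 0.490
  2: x = 0.337, y = 0.368
  3: x = 0.502, y = 0.143
Drum-2 feed = drum-1 liquid: z₂ = (0.1612, 0.3365, 0.5023).
Drum 2:
Newton iteration, ψ₂⁰ = 0.56:
  ψ₂ = 0.560: g = 0.1104, g' = -0.618 → ψ₂ = 0.738
  ψ₂ = 0.738: g = 0.0071, g' = -0.553 → ψ₂ = 0.751
Converged at ψ₂ = 0.751.
  1: x = 0.036, y = 0.203
  2: x = 0.189, y = 0.385
  3: x = 0.776, y = 0.412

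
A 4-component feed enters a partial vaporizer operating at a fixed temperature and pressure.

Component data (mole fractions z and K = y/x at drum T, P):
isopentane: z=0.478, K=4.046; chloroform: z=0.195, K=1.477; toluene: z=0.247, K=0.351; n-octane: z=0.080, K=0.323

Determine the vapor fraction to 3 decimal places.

ψ = 0.838

Material balance + equilibrium reduce to Σ zᵢ(Kᵢ−1)/(1+ψ(Kᵢ−1)) = 0.
Feasibility: ΣzᵢKᵢ = 2.335, Σzᵢ/Kᵢ = 1.202 — both > 1, two phases present.
Newton–Raphson from ψ = 0.32:
  ψ = 0.320: g = 0.5466, g' = -1.396 → ψ = 0.711
  ψ = 0.711: g = 0.1269, g' = -0.962 → ψ = 0.843
  ψ = 0.843: g = -0.0060, g' = -1.078 → ψ = 0.838
Converged at ψ = 0.838.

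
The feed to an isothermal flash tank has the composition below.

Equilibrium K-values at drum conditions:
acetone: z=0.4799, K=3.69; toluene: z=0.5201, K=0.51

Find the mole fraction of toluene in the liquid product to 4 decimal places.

x_toluene = 0.8459

Material balance + equilibrium reduce to Σ zᵢ(Kᵢ−1)/(1+β(Kᵢ−1)) = 0.
Feasibility: ΣzᵢKᵢ = 2.0361, Σzᵢ/Kᵢ = 1.1499 — both > 1, two phases present.
Newton iteration, β⁰ = 0.5:
  β = 0.5000: g = 0.21296, g' = -0.8506 → β = 0.7504
  β = 0.7504: g = 0.02464, g' = -0.6935 → β = 0.7859
  β = 0.7859: g = 0.00010, g' = -0.6884 → β = 0.7860
Converged at β = 0.7860.
Compositions from xᵢ = zᵢ/(1+β(Kᵢ−1)), yᵢ = Kᵢxᵢ:
  acetone: x = 0.1541, y = 0.5686
  toluene: x = 0.8459, y = 0.4314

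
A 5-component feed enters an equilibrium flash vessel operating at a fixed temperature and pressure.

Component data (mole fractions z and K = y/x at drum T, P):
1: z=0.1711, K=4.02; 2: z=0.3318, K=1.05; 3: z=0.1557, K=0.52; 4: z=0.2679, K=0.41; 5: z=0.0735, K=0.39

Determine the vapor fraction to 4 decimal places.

Let ψ = V/F and solve Σ zᵢ(Kᵢ−1)/(1+ψ(Kᵢ−1)) = 0.
g(0) = ΣzᵢKᵢ − 1 = 0.2557 and g(1) = 1 − Σzᵢ/Kᵢ = -0.4999, so a root lies in (0, 1).
Iterate (Newton) starting at ψ = 0.69:
  ψ = 0.6900: g = -0.27216, g' = -0.5919 → ψ = 0.2302
  ψ = 0.2302: g = 0.00214, g' = -0.7511 → ψ = 0.2330
Converged at ψ = 0.2330.

ψ = 0.2330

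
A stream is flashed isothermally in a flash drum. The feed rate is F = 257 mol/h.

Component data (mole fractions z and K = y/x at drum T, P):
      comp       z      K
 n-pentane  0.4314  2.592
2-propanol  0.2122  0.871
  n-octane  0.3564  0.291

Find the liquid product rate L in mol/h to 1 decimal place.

Material balance + equilibrium reduce to Σ zᵢ(Kᵢ−1)/(1+ψ(Kᵢ−1)) = 0.
Feasibility: ΣzᵢKᵢ = 1.4067, Σzᵢ/Kᵢ = 1.6348 — both > 1, two phases present.
Newton iteration, ψ⁰ = 0.33:
  ψ = 0.3300: g = 0.09179, g' = -0.7791 → ψ = 0.4478
  ψ = 0.4478: g = 0.00165, g' = -0.7612 → ψ = 0.4500
Converged at ψ = 0.4500.
Then V = ψ·F = 0.4500·257 = 115.6 mol/h and L = F − V = 141.4 mol/h.

L = 141.4 mol/h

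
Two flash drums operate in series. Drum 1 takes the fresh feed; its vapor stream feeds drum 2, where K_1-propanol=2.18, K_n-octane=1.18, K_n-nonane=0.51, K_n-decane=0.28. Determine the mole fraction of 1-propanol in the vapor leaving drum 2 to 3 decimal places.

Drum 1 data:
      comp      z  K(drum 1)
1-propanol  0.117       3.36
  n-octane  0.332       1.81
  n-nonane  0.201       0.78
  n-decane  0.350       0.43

Drum 1:
Let ψ₁ = V/F and solve Σ zᵢ(Kᵢ−1)/(1+ψ₁(Kᵢ−1)) = 0.
g(0) = ΣzᵢKᵢ − 1 = 0.301 and g(1) = 1 − Σzᵢ/Kᵢ = -0.290, so a root lies in (0, 1).
Newton–Raphson from ψ₁ = 0.43:
  ψ₁ = 0.430: g = 0.0234, g' = -0.492 → ψ₁ = 0.478
Converged at ψ₁ = 0.478.
Drum-1 compositions:
  1-propanol: x = 0.055, y = 0.185
  n-octane: x = 0.239, y = 0.433
  n-nonane: x = 0.225, y = 0.175
  n-decane: x = 0.481, y = 0.207
Drum-2 feed = drum-1 vapor: z₂ = (0.1847, 0.4332, 0.1752, 0.2069).
Drum 2:
Newton–Raphson from ψ₂ = 0.42:
  ψ₂ = 0.420: g = -0.1033, g' = -0.414 → ψ₂ = 0.170
  ψ₂ = 0.170: g = -0.0063, g' = -0.381 → ψ₂ = 0.154
Converged at ψ₂ = 0.154.
  1-propanol: x = 0.156, y = 0.341
  n-octane: x = 0.422, y = 0.497
  n-nonane: x = 0.189, y = 0.097
  n-decane: x = 0.233, y = 0.065

y_1-propanol (drum 2) = 0.341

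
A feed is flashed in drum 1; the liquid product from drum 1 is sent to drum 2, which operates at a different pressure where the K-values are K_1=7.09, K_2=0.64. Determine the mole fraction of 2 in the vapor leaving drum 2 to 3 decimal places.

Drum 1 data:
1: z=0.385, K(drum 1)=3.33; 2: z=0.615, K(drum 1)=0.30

y_2 (drum 2) = 0.604

Drum 1:
Material balance + equilibrium reduce to Σ zᵢ(Kᵢ−1)/(1+ψ₁(Kᵢ−1)) = 0.
g(0) = ΣzᵢKᵢ − 1 = 0.467 and g(1) = 1 − Σzᵢ/Kᵢ = -1.166, so a root lies in (0, 1).
Binary case is linear: z₁(K₁−1)(1+ψ₁(K₂−1)) + z₂(K₂−1)(1+ψ₁(K₁−1)) = 0
⇒ ψ₁ = [z₁(K₁−1)+z₂(K₂−1)] / [−(K₁−1)(K₂−1)] = 0.4666/1.6310 = 0.286
Drum-1 compositions:
  1: x = 0.231, y = 0.769
  2: x = 0.769, y = 0.231
Drum-2 feed = drum-1 liquid: z₂ = (0.2310, 0.7690).
Drum 2:
Let ψ₂ = V/F and solve Σ zᵢ(Kᵢ−1)/(1+ψ₂(Kᵢ−1)) = 0.
Check two-phase: ΣzᵢKᵢ = 2.130 > 1 and Σzᵢ/Kᵢ = 1.234 > 1, so g(0) = 1.130 > 0 and g(1) = -0.234 < 0.
Binary case is linear: z₁(K₁−1)(1+ψ₂(K₂−1)) + z₂(K₂−1)(1+ψ₂(K₁−1)) = 0
⇒ ψ₂ = [z₁(K₁−1)+z₂(K₂−1)] / [−(K₁−1)(K₂−1)] = 1.1301/2.1924 = 0.515
  1: x = 0.056, y = 0.396
  2: x = 0.944, y = 0.604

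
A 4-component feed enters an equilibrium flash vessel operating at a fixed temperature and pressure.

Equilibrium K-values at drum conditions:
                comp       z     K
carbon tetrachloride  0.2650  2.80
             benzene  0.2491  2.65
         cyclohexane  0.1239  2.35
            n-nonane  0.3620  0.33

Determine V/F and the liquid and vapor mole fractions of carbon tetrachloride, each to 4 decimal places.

V/F = 0.7321, x_carbon tetrachloride = 0.1143, y_carbon tetrachloride = 0.3201

Newton–Raphson from V/F = 0.5:
  V/F = 0.5000: g = 0.21140, g' = -0.8894 → V/F = 0.7377
  V/F = 0.7377: g = -0.00548, g' = -0.9884 → V/F = 0.7322
  V/F = 0.7322: g = -0.00002, g' = -0.9821 → V/F = 0.7321
Converged at V/F = 0.7321.
Compositions from xᵢ = zᵢ/(1+V/F(Kᵢ−1)), yᵢ = Kᵢxᵢ:
  carbon tetrachloride: x = 0.1143, y = 0.3201
  benzene: x = 0.1128, y = 0.2990
  cyclohexane: x = 0.0623, y = 0.1464
  n-nonane: x = 0.7105, y = 0.2345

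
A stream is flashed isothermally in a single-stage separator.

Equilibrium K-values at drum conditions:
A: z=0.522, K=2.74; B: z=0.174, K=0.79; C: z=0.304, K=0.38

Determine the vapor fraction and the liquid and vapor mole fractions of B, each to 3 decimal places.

ψ = 0.748, x_B = 0.206, y_B = 0.163

Iterate (Newton) starting at ψ = 0.5:
  ψ = 0.500: g = 0.1717, g' = -0.707 → ψ = 0.743
  ψ = 0.743: g = 0.0035, g' = -0.713 → ψ = 0.748
Converged at ψ = 0.748.
Compositions from xᵢ = zᵢ/(1+ψ(Kᵢ−1)), yᵢ = Kᵢxᵢ:
  A: x = 0.227, y = 0.622
  B: x = 0.206, y = 0.163
  C: x = 0.567, y = 0.215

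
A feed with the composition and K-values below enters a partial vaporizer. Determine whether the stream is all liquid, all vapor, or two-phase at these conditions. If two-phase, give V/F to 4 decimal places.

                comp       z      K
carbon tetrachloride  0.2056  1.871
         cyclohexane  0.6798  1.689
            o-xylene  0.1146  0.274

all vapor

ΣzᵢKᵢ = 1.5643; Σzᵢ/Kᵢ = 0.9306.
Since Σzᵢ/Kᵢ < 1 the mixture is above its dew point — single vapor phase.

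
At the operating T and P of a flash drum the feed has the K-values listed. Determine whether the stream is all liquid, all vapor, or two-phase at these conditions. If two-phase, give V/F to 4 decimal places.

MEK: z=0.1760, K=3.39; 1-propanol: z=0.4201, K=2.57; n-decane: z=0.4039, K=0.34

ΣzᵢKᵢ = 1.8136; Σzᵢ/Kᵢ = 1.4033.
Both exceed 1, so a two-phase solution exists.
Rachford–Rice: g(ψ) = Σ zᵢ(Kᵢ−1)/(1+ψ(Kᵢ−1)) = 0.
Newton–Raphson from ψ = 0.5:
  ψ = 0.5000: g = 0.16326, g' = -0.9256 → ψ = 0.6764
  ψ = 0.6764: g = -0.00091, g' = -0.9645 → ψ = 0.6754
Converged at ψ = 0.6754.

two-phase, V/F = 0.6754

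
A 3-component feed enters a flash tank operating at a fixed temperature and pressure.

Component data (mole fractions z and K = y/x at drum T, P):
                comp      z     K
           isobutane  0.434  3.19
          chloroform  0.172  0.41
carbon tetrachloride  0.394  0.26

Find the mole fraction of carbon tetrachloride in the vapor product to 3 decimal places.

Newton iteration, β⁰ = 0.67:
  β = 0.670: g = -0.3609, g' = -1.354 → β = 0.404
  β = 0.404: g = -0.0444, g' = -1.128 → β = 0.364
  β = 0.364: g = 0.0003, g' = -1.146 → β = 0.365
Converged at β = 0.365.
Compositions from xᵢ = zᵢ/(1+β(Kᵢ−1)), yᵢ = Kᵢxᵢ:
  isobutane: x = 0.241, y = 0.770
  chloroform: x = 0.219, y = 0.090
  carbon tetrachloride: x = 0.540, y = 0.140

y_carbon tetrachloride = 0.140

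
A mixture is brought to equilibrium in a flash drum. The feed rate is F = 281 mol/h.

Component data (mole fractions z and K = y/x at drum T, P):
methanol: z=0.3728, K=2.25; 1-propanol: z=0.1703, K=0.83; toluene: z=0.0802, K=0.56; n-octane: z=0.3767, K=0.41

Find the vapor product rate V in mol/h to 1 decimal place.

V = 83.1 mol/h

Material balance + equilibrium reduce to Σ zᵢ(Kᵢ−1)/(1+β(Kᵢ−1)) = 0.
g(0) = ΣzᵢKᵢ − 1 = 0.1795 and g(1) = 1 − Σzᵢ/Kᵢ = -0.4329, so a root lies in (0, 1).
Iterate (Newton) starting at β = 0.5:
  β = 0.5000: g = -0.10536, g' = -0.5158 → β = 0.2957
  β = 0.2957: g = -0.00005, g' = -0.5289 → β = 0.2956
Converged at β = 0.2956.
Then V = β·F = 0.2956·281 = 83.1 mol/h and L = F − V = 197.9 mol/h.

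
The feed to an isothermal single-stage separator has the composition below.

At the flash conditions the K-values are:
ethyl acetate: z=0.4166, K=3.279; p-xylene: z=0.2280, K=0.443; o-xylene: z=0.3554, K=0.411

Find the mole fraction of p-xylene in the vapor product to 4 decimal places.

Material balance + equilibrium reduce to Σ zᵢ(Kᵢ−1)/(1+ψ(Kᵢ−1)) = 0.
Check two-phase: ΣzᵢKᵢ = 1.6131 > 1 and Σzᵢ/Kᵢ = 1.5064 > 1, so g(0) = 0.6131 > 0 and g(1) = -0.5064 < 0.
Newton iteration, ψ⁰ = 0.5:
  ψ = 0.5000: g = -0.02897, g' = -0.8563 → ψ = 0.4662
  ψ = 0.4662: g = 0.00025, g' = -0.8720 → ψ = 0.4665
Converged at ψ = 0.4665.
Compositions from xᵢ = zᵢ/(1+ψ(Kᵢ−1)), yᵢ = Kᵢxᵢ:
  ethyl acetate: x = 0.2019, y = 0.6621
  p-xylene: x = 0.3080, y = 0.1365
  o-xylene: x = 0.4900, y = 0.2014

y_p-xylene = 0.1365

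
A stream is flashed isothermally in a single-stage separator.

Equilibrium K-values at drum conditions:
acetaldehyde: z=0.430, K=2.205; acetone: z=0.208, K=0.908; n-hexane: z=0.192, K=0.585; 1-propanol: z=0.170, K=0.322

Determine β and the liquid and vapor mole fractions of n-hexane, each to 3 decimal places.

β = 0.559, x_n-hexane = 0.250, y_n-hexane = 0.146

Rachford–Rice: g(β) = Σ zᵢ(Kᵢ−1)/(1+β(Kᵢ−1)) = 0.
Feasibility: ΣzᵢKᵢ = 1.304, Σzᵢ/Kᵢ = 1.280 — both > 1, two phases present.
Newton iteration, β⁰ = 0.33:
  β = 0.330: g = 0.1102, g' = -0.496 → β = 0.552
  β = 0.552: g = 0.0033, g' = -0.482 → β = 0.559
Converged at β = 0.559.
Compositions from xᵢ = zᵢ/(1+β(Kᵢ−1)), yᵢ = Kᵢxᵢ:
  acetaldehyde: x = 0.257, y = 0.566
  acetone: x = 0.219, y = 0.199
  n-hexane: x = 0.250, y = 0.146
  1-propanol: x = 0.274, y = 0.088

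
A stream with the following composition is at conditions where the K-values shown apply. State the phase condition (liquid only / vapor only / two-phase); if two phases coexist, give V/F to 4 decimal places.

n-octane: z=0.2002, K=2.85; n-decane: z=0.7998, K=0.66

two-phase, V/F = 0.1565

ΣzᵢKᵢ = 1.0984; Σzᵢ/Kᵢ = 1.2821.
Both exceed 1, so a two-phase solution exists.
Material balance + equilibrium reduce to Σ zᵢ(Kᵢ−1)/(1+ψ(Kᵢ−1)) = 0.
Binary case is linear: z₁(K₁−1)(1+ψ(K₂−1)) + z₂(K₂−1)(1+ψ(K₁−1)) = 0
⇒ ψ = [z₁(K₁−1)+z₂(K₂−1)] / [−(K₁−1)(K₂−1)] = 0.09844/0.62900 = 0.1565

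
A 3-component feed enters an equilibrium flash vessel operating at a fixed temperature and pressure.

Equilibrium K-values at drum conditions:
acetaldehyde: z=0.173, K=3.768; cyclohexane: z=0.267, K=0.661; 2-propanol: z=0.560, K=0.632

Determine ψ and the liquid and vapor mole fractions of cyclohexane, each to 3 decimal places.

Rachford–Rice: g(ψ) = Σ zᵢ(Kᵢ−1)/(1+ψ(Kᵢ−1)) = 0.
g(0) = ΣzᵢKᵢ − 1 = 0.182 and g(1) = 1 − Σzᵢ/Kᵢ = -0.336, so a root lies in (0, 1).
Iterate (Newton) starting at ψ = 0.5:
  ψ = 0.500: g = -0.1607, g' = -0.392 → ψ = 0.090
  ψ = 0.090: g = 0.0771, g' = -0.964 → ψ = 0.170
  ψ = 0.170: g = 0.0100, g' = -0.734 → ψ = 0.183
  ψ = 0.183: g = 0.0002, g' = -0.705 → ψ = 0.184
Converged at ψ = 0.184.
Compositions from xᵢ = zᵢ/(1+ψ(Kᵢ−1)), yᵢ = Kᵢxᵢ:
  acetaldehyde: x = 0.115, y = 0.432
  cyclohexane: x = 0.285, y = 0.188
  2-propanol: x = 0.601, y = 0.380

ψ = 0.184, x_cyclohexane = 0.285, y_cyclohexane = 0.188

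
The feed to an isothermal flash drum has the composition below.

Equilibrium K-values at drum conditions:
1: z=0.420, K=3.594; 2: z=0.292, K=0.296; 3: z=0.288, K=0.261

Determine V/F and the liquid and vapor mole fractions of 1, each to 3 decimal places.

Rachford–Rice: g(V/F) = Σ zᵢ(Kᵢ−1)/(1+V/F(Kᵢ−1)) = 0.
g(0) = ΣzᵢKᵢ − 1 = 0.671 and g(1) = 1 − Σzᵢ/Kᵢ = -1.207, so a root lies in (0, 1).
Newton iteration, V/F⁰ = 0.5:
  V/F = 0.500: g = -0.1805, g' = -1.276 → V/F = 0.359
Converged at V/F = 0.359.
Compositions from xᵢ = zᵢ/(1+V/F(Kᵢ−1)), yᵢ = Kᵢxᵢ:
  1: x = 0.218, y = 0.782
  2: x = 0.391, y = 0.116
  3: x = 0.392, y = 0.102

V/F = 0.359, x_1 = 0.218, y_1 = 0.782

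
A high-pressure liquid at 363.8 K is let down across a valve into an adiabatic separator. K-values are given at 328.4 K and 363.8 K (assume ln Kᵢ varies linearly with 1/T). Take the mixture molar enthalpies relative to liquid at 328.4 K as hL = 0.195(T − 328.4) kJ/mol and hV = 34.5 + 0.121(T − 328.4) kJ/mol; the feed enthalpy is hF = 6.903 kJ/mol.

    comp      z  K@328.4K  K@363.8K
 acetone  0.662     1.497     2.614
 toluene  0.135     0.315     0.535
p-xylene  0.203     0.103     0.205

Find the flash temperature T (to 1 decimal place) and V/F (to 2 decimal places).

T = 330.0 K, V/F = 0.19

Adiabatic flash: solve Rachford–Rice at each trial T, then check hF = ψ·hV(T) + (1−ψ)·hL(T).
  T = 328.4 K: K = (1.497, 0.315, 0.103), RR gives ψ = 0.133, H_out = 4.598 kJ/mol
  T = 363.8 K: K = (2.614, 0.535, 0.205), RR gives ψ = 0.739, H_out = 30.473 kJ/mol
  T = 346.1 K: K = (2.007, 0.416, 0.148), RR gives ψ = 0.536, H_out = 21.230 kJ/mol
  T = 337.2 K: K = (1.738, 0.363, 0.124), RR gives ψ = 0.382, H_out = 14.663 kJ/mol
  T = 332.8 K: K = (1.615, 0.339, 0.113), RR gives ψ = 0.277, H_out = 10.309 kJ/mol
  T = 330.6 K: K = (1.555, 0.327, 0.108), RR gives ψ = 0.211, H_out = 7.671 kJ/mol
  T = 329.5 K: K = (1.526, 0.321, 0.105), RR gives ψ = 0.174, H_out = 6.197 kJ/mol
Linear interpolation between T = 329.5 (H_out = 6.197) and T = 330.6 (H_out = 7.671) on hF = 6.903 gives T ≈ 330.0 K, at which ψ = 0.19.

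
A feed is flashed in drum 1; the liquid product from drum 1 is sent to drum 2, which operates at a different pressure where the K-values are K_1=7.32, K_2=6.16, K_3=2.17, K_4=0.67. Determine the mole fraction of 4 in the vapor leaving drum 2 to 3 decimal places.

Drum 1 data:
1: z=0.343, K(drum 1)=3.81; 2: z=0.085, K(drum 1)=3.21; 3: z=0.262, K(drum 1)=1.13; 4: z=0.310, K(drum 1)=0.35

Drum 1:
Newton iteration, ψ₁⁰ = 0.62:
  ψ₁ = 0.620: g = 0.1247, g' = -0.805 → ψ₁ = 0.775
  ψ₁ = 0.775: g = -0.0024, g' = -0.860 → ψ₁ = 0.772
Converged at ψ₁ = 0.772.
Drum-1 compositions:
  1: x = 0.108, y = 0.412
  2: x = 0.031, y = 0.101
  3: x = 0.238, y = 0.269
  4: x = 0.622, y = 0.218
Drum-2 feed = drum-1 liquid: z₂ = (0.1082, 0.0314, 0.2381, 0.6223).
Drum 2:
Let ψ₂ = V/F and solve Σ zᵢ(Kᵢ−1)/(1+ψ₂(Kᵢ−1)) = 0.
Feasibility: ΣzᵢKᵢ = 1.919, Σzᵢ/Kᵢ = 1.058 — both > 1, two phases present.
Newton iteration, ψ₂⁰ = 0.5:
  ψ₂ = 0.500: g = 0.1395, g' = -0.542 → ψ₂ = 0.757
  ψ₂ = 0.757: g = 0.0251, g' = -0.376 → ψ₂ = 0.824
  ψ₂ = 0.824: g = 0.0007, g' = -0.355 → ψ₂ = 0.826
Converged at ψ₂ = 0.826.
  1: x = 0.017, y = 0.127
  2: x = 0.006, y = 0.037
  3: x = 0.121, y = 0.263
  4: x = 0.856, y = 0.573

y_4 (drum 2) = 0.573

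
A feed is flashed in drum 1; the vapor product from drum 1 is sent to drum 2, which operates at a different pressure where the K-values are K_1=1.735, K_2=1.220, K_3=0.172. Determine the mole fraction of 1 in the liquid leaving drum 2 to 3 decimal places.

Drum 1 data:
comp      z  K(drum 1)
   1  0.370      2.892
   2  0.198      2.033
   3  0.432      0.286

Drum 1:
Material balance + equilibrium reduce to Σ zᵢ(Kᵢ−1)/(1+ψ₁(Kᵢ−1)) = 0.
Feasibility: ΣzᵢKᵢ = 1.596, Σzᵢ/Kᵢ = 1.736 — both > 1, two phases present.
Iterate (Newton) starting at ψ₁ = 0.5:
  ψ₁ = 0.500: g = 0.0149, g' = -0.974 → ψ₁ = 0.515
Converged at ψ₁ = 0.515.
Drum-1 compositions:
  1: x = 0.187, y = 0.542
  2: x = 0.129, y = 0.263
  3: x = 0.683, y = 0.195
Drum-2 feed = drum-1 vapor: z₂ = (0.5418, 0.2627, 0.1955).
Drum 2:
Material balance + equilibrium reduce to Σ zᵢ(Kᵢ−1)/(1+ψ₂(Kᵢ−1)) = 0.
g(0) = ΣzᵢKᵢ − 1 = 0.294 and g(1) = 1 − Σzᵢ/Kᵢ = -0.664, so a root lies in (0, 1).
Newton iteration, ψ₂⁰ = 0.52:
  ψ₂ = 0.520: g = 0.0558, g' = -0.577 → ψ₂ = 0.617
  ψ₂ = 0.617: g = -0.0058, g' = -0.708 → ψ₂ = 0.609
  ψ₂ = 0.609: g = -0.0001, g' = -0.694 → ψ₂ = 0.608
Converged at ψ₂ = 0.608.
  1: x = 0.374, y = 0.650
  2: x = 0.232, y = 0.283
  3: x = 0.394, y = 0.068

x_1 (drum 2) = 0.374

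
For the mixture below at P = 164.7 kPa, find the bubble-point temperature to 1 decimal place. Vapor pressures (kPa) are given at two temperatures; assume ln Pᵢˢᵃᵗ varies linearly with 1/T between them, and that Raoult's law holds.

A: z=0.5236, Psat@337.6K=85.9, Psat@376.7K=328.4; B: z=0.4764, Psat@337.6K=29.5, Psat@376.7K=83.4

T = 368.4 K

Bubble-point temperature: ΣzᵢPᵢˢᵃᵗ(T) = P. Interpolate ln Pᵢˢᵃᵗ = aᵢ + bᵢ/T.
  T = 337.6 K: ΣzᵢPᵢˢᵃᵗ = 59.03 kPa
  T = 376.7 K: ΣzᵢPᵢˢᵃᵗ = 211.68 kPa
  T = 357.1 K: ΣzᵢPᵢˢᵃᵗ = 115.35 kPa
  T = 366.9 K: ΣzᵢPᵢˢᵃᵗ = 157.47 kPa
  T = 371.8 K: ΣzᵢPᵢˢᵃᵗ = 182.91 kPa
  T = 369.4 K: ΣzᵢPᵢˢᵃᵗ = 170.06 kPa
  T = 368.1 K: ΣzᵢPᵢˢᵃᵗ = 163.41 kPa
Interpolating between 368.1 K and 369.4 K gives T ≈ 368.4 K.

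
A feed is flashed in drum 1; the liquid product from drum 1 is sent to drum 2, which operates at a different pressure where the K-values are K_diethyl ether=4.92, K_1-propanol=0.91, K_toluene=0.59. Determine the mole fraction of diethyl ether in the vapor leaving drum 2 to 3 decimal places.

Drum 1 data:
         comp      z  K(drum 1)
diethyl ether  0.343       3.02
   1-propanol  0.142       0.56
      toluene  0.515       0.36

Drum 1:
Let ψ₁ = V/F and solve Σ zᵢ(Kᵢ−1)/(1+ψ₁(Kᵢ−1)) = 0.
g(0) = ΣzᵢKᵢ − 1 = 0.301 and g(1) = 1 − Σzᵢ/Kᵢ = -0.798, so a root lies in (0, 1).
Newton iteration, ψ₁⁰ = 0.37:
  ψ₁ = 0.370: g = -0.1100, g' = -0.860 → ψ₁ = 0.242
  ψ₁ = 0.242: g = 0.0054, g' = -0.961 → ψ₁ = 0.248
Converged at ψ₁ = 0.248.
Drum-1 compositions:
  diethyl ether: x = 0.229, y = 0.690
  1-propanol: x = 0.159, y = 0.089
  toluene: x = 0.612, y = 0.220
Drum-2 feed = drum-1 liquid: z₂ = (0.2286, 0.1594, 0.6120).
Drum 2:
Material balance + equilibrium reduce to Σ zᵢ(Kᵢ−1)/(1+ψ₂(Kᵢ−1)) = 0.
g(0) = ΣzᵢKᵢ − 1 = 0.631 and g(1) = 1 − Σzᵢ/Kᵢ = -0.259, so a root lies in (0, 1).
Newton iteration, ψ₂⁰ = 0.34:
  ψ₂ = 0.340: g = 0.0778, g' = -0.786 → ψ₂ = 0.439
  ψ₂ = 0.439: g = 0.0084, g' = -0.629 → ψ₂ = 0.452
  ψ₂ = 0.452: g = 0.0001, g' = -0.613 → ψ₂ = 0.453
Converged at ψ₂ = 0.453.
  diethyl ether: x = 0.082, y = 0.405
  1-propanol: x = 0.166, y = 0.151
  toluene: x = 0.751, y = 0.443

y_diethyl ether (drum 2) = 0.405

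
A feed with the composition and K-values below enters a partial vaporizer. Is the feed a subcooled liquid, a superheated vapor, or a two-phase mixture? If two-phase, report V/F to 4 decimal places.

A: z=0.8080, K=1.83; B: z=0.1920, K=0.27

two-phase, V/F = 0.8755

ΣzᵢKᵢ = 1.5305; Σzᵢ/Kᵢ = 1.1526.
Both exceed 1, so a two-phase solution exists.
Let ψ = V/F and solve Σ zᵢ(Kᵢ−1)/(1+ψ(Kᵢ−1)) = 0.
Binary case is linear: z₁(K₁−1)(1+ψ(K₂−1)) + z₂(K₂−1)(1+ψ(K₁−1)) = 0
⇒ ψ = [z₁(K₁−1)+z₂(K₂−1)] / [−(K₁−1)(K₂−1)] = 0.53048/0.60590 = 0.8755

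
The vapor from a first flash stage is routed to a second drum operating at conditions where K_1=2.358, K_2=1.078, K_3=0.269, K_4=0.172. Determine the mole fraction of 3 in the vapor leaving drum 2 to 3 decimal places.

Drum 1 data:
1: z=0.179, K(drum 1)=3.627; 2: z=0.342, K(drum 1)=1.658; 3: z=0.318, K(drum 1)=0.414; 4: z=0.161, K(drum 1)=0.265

y_3 (drum 2) = 0.074

Drum 1:
Let ψ₁ = V/F and solve Σ zᵢ(Kᵢ−1)/(1+ψ₁(Kᵢ−1)) = 0.
g(0) = ΣzᵢKᵢ − 1 = 0.391 and g(1) = 1 − Σzᵢ/Kᵢ = -0.631, so a root lies in (0, 1).
Newton–Raphson from ψ₁ = 0.59:
  ψ₁ = 0.590: g = -0.1473, g' = -0.793 → ψ₁ = 0.404
  ψ₁ = 0.404: g = -0.0068, g' = -0.746 → ψ₁ = 0.395
Converged at ψ₁ = 0.395.
Drum-1 compositions:
  1: x = 0.088, y = 0.319
  2: x = 0.271, y = 0.450
  3: x = 0.414, y = 0.171
  4: x = 0.227, y = 0.060
Drum-2 feed = drum-1 vapor: z₂ = (0.3185, 0.4500, 0.1713, 0.0601).
Drum 2:
Iterate (Newton) starting at ψ₂ = 0.43:
  ψ₂ = 0.430: g = 0.0471, g' = -0.531 → ψ₂ = 0.519
  ψ₂ = 0.519: g = -0.0015, g' = -0.569 → ψ₂ = 0.516
Converged at ψ₂ = 0.516.
  1: x = 0.187, y = 0.442
  2: x = 0.433, y = 0.466
  3: x = 0.275, y = 0.074
  4: x = 0.105, y = 0.018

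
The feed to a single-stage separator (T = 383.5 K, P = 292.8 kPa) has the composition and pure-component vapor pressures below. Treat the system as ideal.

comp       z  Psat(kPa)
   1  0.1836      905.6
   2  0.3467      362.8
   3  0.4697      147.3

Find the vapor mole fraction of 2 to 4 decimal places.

y_2 = 0.3934

Raoult's law: Kᵢ = Pᵢˢᵃᵗ/P = Pᵢˢᵃᵗ/292.8.
  K_1 = 905.6/292.8 = 3.092896, K_2 = 362.8/292.8 = 1.239071, K_3 = 147.3/292.8 = 0.503074
Material balance + equilibrium reduce to Σ zᵢ(Kᵢ−1)/(1+V/F(Kᵢ−1)) = 0.
Feasibility: ΣzᵢKᵢ = 1.2337, Σzᵢ/Kᵢ = 1.2728 — both > 1, two phases present.
Newton iteration, V/F⁰ = 0.52:
  V/F = 0.5200: g = -0.05701, g' = -0.4110 → V/F = 0.3813
  V/F = 0.3813: g = 0.00171, g' = -0.4420 → V/F = 0.3851
Converged at V/F = 0.3852.
Compositions from xᵢ = zᵢ/(1+V/F(Kᵢ−1)), yᵢ = Kᵢxᵢ:
  1: x = 0.1017, y = 0.3144
  2: x = 0.3175, y = 0.3934
  3: x = 0.5809, y = 0.2922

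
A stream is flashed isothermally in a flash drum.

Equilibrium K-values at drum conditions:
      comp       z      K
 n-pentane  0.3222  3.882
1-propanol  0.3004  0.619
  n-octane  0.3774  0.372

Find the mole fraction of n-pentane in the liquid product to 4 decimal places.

x_n-pentane = 0.1542

Let ψ = V/F and solve Σ zᵢ(Kᵢ−1)/(1+ψ(Kᵢ−1)) = 0.
g(0) = ΣzᵢKᵢ − 1 = 0.5771 and g(1) = 1 − Σzᵢ/Kᵢ = -0.5828, so a root lies in (0, 1).
Newton iteration, ψ⁰ = 0.41:
  ψ = 0.4100: g = -0.02920, g' = -0.8935 → ψ = 0.3773
  ψ = 0.3773: g = 0.00056, g' = -0.9293 → ψ = 0.3779
Converged at ψ = 0.3779.
Compositions from xᵢ = zᵢ/(1+ψ(Kᵢ−1)), yᵢ = Kᵢxᵢ:
  n-pentane: x = 0.1542, y = 0.5987
  1-propanol: x = 0.3509, y = 0.2172
  n-octane: x = 0.4948, y = 0.1841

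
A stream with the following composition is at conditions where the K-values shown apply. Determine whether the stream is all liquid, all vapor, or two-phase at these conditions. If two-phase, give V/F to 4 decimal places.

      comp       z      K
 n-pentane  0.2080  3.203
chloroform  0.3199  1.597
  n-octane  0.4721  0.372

ΣzᵢKᵢ = 1.3527; Σzᵢ/Kᵢ = 1.5343.
Both exceed 1, so a two-phase solution exists.
Newton iteration, ψ⁰ = 0.5:
  ψ = 0.5000: g = -0.06706, g' = -0.6918 → ψ = 0.4031
  ψ = 0.4031: g = -0.00031, g' = -0.6911 → ψ = 0.4026
Converged at ψ = 0.4026.

two-phase, V/F = 0.4026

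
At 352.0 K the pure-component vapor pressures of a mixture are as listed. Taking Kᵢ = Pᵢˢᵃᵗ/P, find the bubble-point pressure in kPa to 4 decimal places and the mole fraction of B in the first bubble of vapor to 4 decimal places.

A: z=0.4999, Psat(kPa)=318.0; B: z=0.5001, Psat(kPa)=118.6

At the bubble point ψ → 0, so ΣzᵢKᵢ = 1 with Kᵢ = Pᵢˢᵃᵗ/P ⇒ P = ΣzᵢPᵢˢᵃᵗ.
P = 0.4999·318.0 + 0.5001·118.6 = 218.2801 kPa
yᵢ = zᵢPᵢˢᵃᵗ/P ⇒ y_B = 0.5001·118.6/218.2801 = 0.2717

Pbub = 218.2801 kPa, y_B = 0.2717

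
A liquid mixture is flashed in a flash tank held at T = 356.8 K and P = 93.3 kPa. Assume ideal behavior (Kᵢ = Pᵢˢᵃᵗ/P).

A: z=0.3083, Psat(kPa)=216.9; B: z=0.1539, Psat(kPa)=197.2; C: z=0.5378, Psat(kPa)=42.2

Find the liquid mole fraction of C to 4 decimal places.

Raoult's law: Kᵢ = Pᵢˢᵃᵗ/P = Pᵢˢᵃᵗ/93.3.
  K_A = 216.9/93.3 = 2.324759, K_B = 197.2/93.3 = 2.113612, K_C = 42.2/93.3 = 0.452304
Material balance + equilibrium reduce to Σ zᵢ(Kᵢ−1)/(1+ψ(Kᵢ−1)) = 0.
Feasibility: ΣzᵢKᵢ = 1.2853, Σzᵢ/Kᵢ = 1.3945 — both > 1, two phases present.
Iterate (Newton) starting at ψ = 0.5:
  ψ = 0.5000: g = -0.04986, g' = -0.5805 → ψ = 0.4141
  ψ = 0.4141: g = 0.00008, g' = -0.5849 → ψ = 0.4142
Converged at ψ = 0.4142.
Compositions from xᵢ = zᵢ/(1+ψ(Kᵢ−1)), yᵢ = Kᵢxᵢ:
  A: x = 0.1991, y = 0.4628
  B: x = 0.1053, y = 0.2226
  C: x = 0.6956, y = 0.3146

x_C = 0.6956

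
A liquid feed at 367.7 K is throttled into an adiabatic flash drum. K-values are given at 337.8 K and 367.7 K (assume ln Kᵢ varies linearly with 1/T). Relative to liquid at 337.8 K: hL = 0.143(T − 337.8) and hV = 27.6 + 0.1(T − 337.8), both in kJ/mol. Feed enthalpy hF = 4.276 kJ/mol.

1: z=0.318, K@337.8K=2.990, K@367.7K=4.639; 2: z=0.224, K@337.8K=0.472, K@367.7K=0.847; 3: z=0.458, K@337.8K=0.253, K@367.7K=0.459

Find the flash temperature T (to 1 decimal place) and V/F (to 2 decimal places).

T = 339.4 K, V/F = 0.15

Adiabatic flash: solve Rachford–Rice at each trial T, then check hF = ψ·hV(T) + (1−ψ)·hL(T).
  T = 337.8 K: K = (2.990, 0.472, 0.253), RR gives ψ = 0.127, H_out = 3.514 kJ/mol
  T = 367.7 K: K = (4.639, 0.847, 0.459), RR gives ψ = 0.544, H_out = 18.586 kJ/mol
  T = 352.8 K: K = (3.762, 0.641, 0.345), RR gives ψ = 0.316, H_out = 10.669 kJ/mol
  T = 345.3 K: K = (3.362, 0.552, 0.297), RR gives ψ = 0.222, H_out = 7.117 kJ/mol
  T = 341.6 K: K = (3.175, 0.511, 0.274), RR gives ψ = 0.176, H_out = 5.361 kJ/mol
  T = 339.7 K: K = (3.082, 0.491, 0.264), RR gives ψ = 0.152, H_out = 4.445 kJ/mol
Linear interpolation between T = 337.8 (H_out = 3.514) and T = 339.7 (H_out = 4.445) on hF = 4.276 gives T ≈ 339.4 K, at which ψ = 0.15.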